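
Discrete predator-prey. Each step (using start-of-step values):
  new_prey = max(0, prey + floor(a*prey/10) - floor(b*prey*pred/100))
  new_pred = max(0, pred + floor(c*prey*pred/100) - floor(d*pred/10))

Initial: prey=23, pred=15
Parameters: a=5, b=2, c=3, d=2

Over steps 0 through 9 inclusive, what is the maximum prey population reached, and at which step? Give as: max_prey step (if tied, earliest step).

Step 1: prey: 23+11-6=28; pred: 15+10-3=22
Step 2: prey: 28+14-12=30; pred: 22+18-4=36
Step 3: prey: 30+15-21=24; pred: 36+32-7=61
Step 4: prey: 24+12-29=7; pred: 61+43-12=92
Step 5: prey: 7+3-12=0; pred: 92+19-18=93
Step 6: prey: 0+0-0=0; pred: 93+0-18=75
Step 7: prey: 0+0-0=0; pred: 75+0-15=60
Step 8: prey: 0+0-0=0; pred: 60+0-12=48
Step 9: prey: 0+0-0=0; pred: 48+0-9=39
Max prey = 30 at step 2

Answer: 30 2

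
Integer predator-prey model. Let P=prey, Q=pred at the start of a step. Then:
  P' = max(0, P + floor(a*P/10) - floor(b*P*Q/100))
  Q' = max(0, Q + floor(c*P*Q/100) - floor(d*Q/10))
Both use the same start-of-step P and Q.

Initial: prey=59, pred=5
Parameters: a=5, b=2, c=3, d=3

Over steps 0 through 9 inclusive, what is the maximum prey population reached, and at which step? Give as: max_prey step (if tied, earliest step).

Answer: 105 2

Derivation:
Step 1: prey: 59+29-5=83; pred: 5+8-1=12
Step 2: prey: 83+41-19=105; pred: 12+29-3=38
Step 3: prey: 105+52-79=78; pred: 38+119-11=146
Step 4: prey: 78+39-227=0; pred: 146+341-43=444
Step 5: prey: 0+0-0=0; pred: 444+0-133=311
Step 6: prey: 0+0-0=0; pred: 311+0-93=218
Step 7: prey: 0+0-0=0; pred: 218+0-65=153
Step 8: prey: 0+0-0=0; pred: 153+0-45=108
Step 9: prey: 0+0-0=0; pred: 108+0-32=76
Max prey = 105 at step 2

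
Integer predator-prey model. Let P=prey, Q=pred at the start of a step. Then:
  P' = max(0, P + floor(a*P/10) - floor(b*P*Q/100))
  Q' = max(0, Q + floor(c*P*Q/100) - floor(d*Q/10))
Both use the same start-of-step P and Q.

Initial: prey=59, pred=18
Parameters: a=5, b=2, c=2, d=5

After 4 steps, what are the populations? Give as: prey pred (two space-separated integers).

Step 1: prey: 59+29-21=67; pred: 18+21-9=30
Step 2: prey: 67+33-40=60; pred: 30+40-15=55
Step 3: prey: 60+30-66=24; pred: 55+66-27=94
Step 4: prey: 24+12-45=0; pred: 94+45-47=92

Answer: 0 92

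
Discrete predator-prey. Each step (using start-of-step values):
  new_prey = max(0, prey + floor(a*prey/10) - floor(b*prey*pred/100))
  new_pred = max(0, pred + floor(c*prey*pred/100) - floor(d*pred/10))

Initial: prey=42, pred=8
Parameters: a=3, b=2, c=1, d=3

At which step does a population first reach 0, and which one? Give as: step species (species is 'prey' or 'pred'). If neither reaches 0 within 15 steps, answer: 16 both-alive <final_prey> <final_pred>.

Step 1: prey: 42+12-6=48; pred: 8+3-2=9
Step 2: prey: 48+14-8=54; pred: 9+4-2=11
Step 3: prey: 54+16-11=59; pred: 11+5-3=13
Step 4: prey: 59+17-15=61; pred: 13+7-3=17
Step 5: prey: 61+18-20=59; pred: 17+10-5=22
Step 6: prey: 59+17-25=51; pred: 22+12-6=28
Step 7: prey: 51+15-28=38; pred: 28+14-8=34
Step 8: prey: 38+11-25=24; pred: 34+12-10=36
Step 9: prey: 24+7-17=14; pred: 36+8-10=34
Step 10: prey: 14+4-9=9; pred: 34+4-10=28
Step 11: prey: 9+2-5=6; pred: 28+2-8=22
Step 12: prey: 6+1-2=5; pred: 22+1-6=17
Step 13: prey: 5+1-1=5; pred: 17+0-5=12
Step 14: prey: 5+1-1=5; pred: 12+0-3=9
Step 15: prey: 5+1-0=6; pred: 9+0-2=7
No extinction within 15 steps

Answer: 16 both-alive 6 7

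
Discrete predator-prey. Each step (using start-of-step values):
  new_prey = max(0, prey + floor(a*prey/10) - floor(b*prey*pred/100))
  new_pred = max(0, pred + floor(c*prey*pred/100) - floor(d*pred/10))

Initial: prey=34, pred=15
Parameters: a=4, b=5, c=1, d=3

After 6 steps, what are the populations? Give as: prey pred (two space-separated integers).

Answer: 6 5

Derivation:
Step 1: prey: 34+13-25=22; pred: 15+5-4=16
Step 2: prey: 22+8-17=13; pred: 16+3-4=15
Step 3: prey: 13+5-9=9; pred: 15+1-4=12
Step 4: prey: 9+3-5=7; pred: 12+1-3=10
Step 5: prey: 7+2-3=6; pred: 10+0-3=7
Step 6: prey: 6+2-2=6; pred: 7+0-2=5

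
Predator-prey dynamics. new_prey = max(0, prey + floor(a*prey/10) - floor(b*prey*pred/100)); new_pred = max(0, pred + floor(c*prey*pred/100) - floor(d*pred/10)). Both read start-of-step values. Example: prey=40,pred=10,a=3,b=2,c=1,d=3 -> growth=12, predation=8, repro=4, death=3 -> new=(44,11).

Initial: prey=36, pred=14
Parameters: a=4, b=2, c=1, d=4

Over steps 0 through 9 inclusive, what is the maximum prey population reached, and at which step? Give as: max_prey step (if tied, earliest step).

Answer: 64 6

Derivation:
Step 1: prey: 36+14-10=40; pred: 14+5-5=14
Step 2: prey: 40+16-11=45; pred: 14+5-5=14
Step 3: prey: 45+18-12=51; pred: 14+6-5=15
Step 4: prey: 51+20-15=56; pred: 15+7-6=16
Step 5: prey: 56+22-17=61; pred: 16+8-6=18
Step 6: prey: 61+24-21=64; pred: 18+10-7=21
Step 7: prey: 64+25-26=63; pred: 21+13-8=26
Step 8: prey: 63+25-32=56; pred: 26+16-10=32
Step 9: prey: 56+22-35=43; pred: 32+17-12=37
Max prey = 64 at step 6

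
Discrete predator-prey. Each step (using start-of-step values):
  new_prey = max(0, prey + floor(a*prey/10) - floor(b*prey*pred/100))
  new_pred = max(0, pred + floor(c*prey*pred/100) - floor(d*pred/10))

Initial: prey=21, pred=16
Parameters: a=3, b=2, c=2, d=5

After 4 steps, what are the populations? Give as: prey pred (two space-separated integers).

Answer: 24 11

Derivation:
Step 1: prey: 21+6-6=21; pred: 16+6-8=14
Step 2: prey: 21+6-5=22; pred: 14+5-7=12
Step 3: prey: 22+6-5=23; pred: 12+5-6=11
Step 4: prey: 23+6-5=24; pred: 11+5-5=11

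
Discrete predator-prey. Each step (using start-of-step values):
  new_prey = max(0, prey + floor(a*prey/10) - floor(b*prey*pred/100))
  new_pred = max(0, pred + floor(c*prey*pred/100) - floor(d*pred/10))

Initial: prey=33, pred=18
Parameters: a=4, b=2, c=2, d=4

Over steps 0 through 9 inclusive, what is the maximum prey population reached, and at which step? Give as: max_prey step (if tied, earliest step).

Answer: 35 1

Derivation:
Step 1: prey: 33+13-11=35; pred: 18+11-7=22
Step 2: prey: 35+14-15=34; pred: 22+15-8=29
Step 3: prey: 34+13-19=28; pred: 29+19-11=37
Step 4: prey: 28+11-20=19; pred: 37+20-14=43
Step 5: prey: 19+7-16=10; pred: 43+16-17=42
Step 6: prey: 10+4-8=6; pred: 42+8-16=34
Step 7: prey: 6+2-4=4; pred: 34+4-13=25
Step 8: prey: 4+1-2=3; pred: 25+2-10=17
Step 9: prey: 3+1-1=3; pred: 17+1-6=12
Max prey = 35 at step 1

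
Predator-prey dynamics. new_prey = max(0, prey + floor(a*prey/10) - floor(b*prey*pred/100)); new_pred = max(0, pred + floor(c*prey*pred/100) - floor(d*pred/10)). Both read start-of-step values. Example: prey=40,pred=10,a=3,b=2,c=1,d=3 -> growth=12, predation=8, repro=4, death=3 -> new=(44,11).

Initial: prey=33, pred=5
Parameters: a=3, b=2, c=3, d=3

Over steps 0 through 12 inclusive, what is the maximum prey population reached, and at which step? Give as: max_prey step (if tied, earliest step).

Answer: 44 2

Derivation:
Step 1: prey: 33+9-3=39; pred: 5+4-1=8
Step 2: prey: 39+11-6=44; pred: 8+9-2=15
Step 3: prey: 44+13-13=44; pred: 15+19-4=30
Step 4: prey: 44+13-26=31; pred: 30+39-9=60
Step 5: prey: 31+9-37=3; pred: 60+55-18=97
Step 6: prey: 3+0-5=0; pred: 97+8-29=76
Step 7: prey: 0+0-0=0; pred: 76+0-22=54
Step 8: prey: 0+0-0=0; pred: 54+0-16=38
Step 9: prey: 0+0-0=0; pred: 38+0-11=27
Step 10: prey: 0+0-0=0; pred: 27+0-8=19
Step 11: prey: 0+0-0=0; pred: 19+0-5=14
Step 12: prey: 0+0-0=0; pred: 14+0-4=10
Max prey = 44 at step 2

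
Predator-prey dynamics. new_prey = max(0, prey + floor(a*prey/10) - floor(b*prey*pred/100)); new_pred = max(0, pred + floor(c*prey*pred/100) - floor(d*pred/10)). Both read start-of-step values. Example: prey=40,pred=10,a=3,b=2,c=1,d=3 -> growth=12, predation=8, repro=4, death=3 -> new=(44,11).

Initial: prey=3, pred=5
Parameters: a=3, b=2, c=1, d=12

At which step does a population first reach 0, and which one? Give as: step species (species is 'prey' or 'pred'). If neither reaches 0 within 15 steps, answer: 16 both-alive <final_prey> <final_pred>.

Step 1: prey: 3+0-0=3; pred: 5+0-6=0
First extinction: pred at step 1

Answer: 1 pred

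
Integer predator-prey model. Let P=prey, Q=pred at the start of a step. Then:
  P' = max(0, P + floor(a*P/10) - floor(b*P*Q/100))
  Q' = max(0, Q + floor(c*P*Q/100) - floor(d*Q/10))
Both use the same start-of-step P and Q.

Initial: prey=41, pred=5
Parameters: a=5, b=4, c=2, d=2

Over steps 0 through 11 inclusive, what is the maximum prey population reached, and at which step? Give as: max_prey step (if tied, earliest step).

Step 1: prey: 41+20-8=53; pred: 5+4-1=8
Step 2: prey: 53+26-16=63; pred: 8+8-1=15
Step 3: prey: 63+31-37=57; pred: 15+18-3=30
Step 4: prey: 57+28-68=17; pred: 30+34-6=58
Step 5: prey: 17+8-39=0; pred: 58+19-11=66
Step 6: prey: 0+0-0=0; pred: 66+0-13=53
Step 7: prey: 0+0-0=0; pred: 53+0-10=43
Step 8: prey: 0+0-0=0; pred: 43+0-8=35
Step 9: prey: 0+0-0=0; pred: 35+0-7=28
Step 10: prey: 0+0-0=0; pred: 28+0-5=23
Step 11: prey: 0+0-0=0; pred: 23+0-4=19
Max prey = 63 at step 2

Answer: 63 2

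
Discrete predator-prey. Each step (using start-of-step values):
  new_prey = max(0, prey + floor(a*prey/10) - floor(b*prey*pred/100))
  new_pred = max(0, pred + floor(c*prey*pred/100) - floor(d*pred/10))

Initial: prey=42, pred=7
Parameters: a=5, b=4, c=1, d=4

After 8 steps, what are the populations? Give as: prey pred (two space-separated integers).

Answer: 9 28

Derivation:
Step 1: prey: 42+21-11=52; pred: 7+2-2=7
Step 2: prey: 52+26-14=64; pred: 7+3-2=8
Step 3: prey: 64+32-20=76; pred: 8+5-3=10
Step 4: prey: 76+38-30=84; pred: 10+7-4=13
Step 5: prey: 84+42-43=83; pred: 13+10-5=18
Step 6: prey: 83+41-59=65; pred: 18+14-7=25
Step 7: prey: 65+32-65=32; pred: 25+16-10=31
Step 8: prey: 32+16-39=9; pred: 31+9-12=28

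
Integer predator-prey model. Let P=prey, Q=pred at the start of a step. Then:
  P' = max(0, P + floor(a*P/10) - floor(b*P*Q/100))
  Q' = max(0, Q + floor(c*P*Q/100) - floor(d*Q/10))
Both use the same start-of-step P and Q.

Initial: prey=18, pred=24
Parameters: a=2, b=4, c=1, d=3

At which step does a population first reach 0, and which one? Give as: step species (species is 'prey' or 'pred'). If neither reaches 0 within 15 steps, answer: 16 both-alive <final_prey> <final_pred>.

Answer: 16 both-alive 1 3

Derivation:
Step 1: prey: 18+3-17=4; pred: 24+4-7=21
Step 2: prey: 4+0-3=1; pred: 21+0-6=15
Step 3: prey: 1+0-0=1; pred: 15+0-4=11
Step 4: prey: 1+0-0=1; pred: 11+0-3=8
Step 5: prey: 1+0-0=1; pred: 8+0-2=6
Step 6: prey: 1+0-0=1; pred: 6+0-1=5
Step 7: prey: 1+0-0=1; pred: 5+0-1=4
Step 8: prey: 1+0-0=1; pred: 4+0-1=3
Step 9: prey: 1+0-0=1; pred: 3+0-0=3
Steps 10-15: state stable at prey=1, pred=3 (no change)
No extinction within 15 steps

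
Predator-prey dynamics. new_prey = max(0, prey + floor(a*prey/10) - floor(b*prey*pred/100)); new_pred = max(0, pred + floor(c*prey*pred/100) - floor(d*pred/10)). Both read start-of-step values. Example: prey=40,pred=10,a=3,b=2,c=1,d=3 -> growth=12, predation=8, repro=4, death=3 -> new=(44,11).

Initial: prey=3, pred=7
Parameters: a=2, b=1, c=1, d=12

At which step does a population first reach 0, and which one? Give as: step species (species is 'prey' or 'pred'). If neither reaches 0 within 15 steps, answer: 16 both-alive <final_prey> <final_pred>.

Answer: 1 pred

Derivation:
Step 1: prey: 3+0-0=3; pred: 7+0-8=0
First extinction: pred at step 1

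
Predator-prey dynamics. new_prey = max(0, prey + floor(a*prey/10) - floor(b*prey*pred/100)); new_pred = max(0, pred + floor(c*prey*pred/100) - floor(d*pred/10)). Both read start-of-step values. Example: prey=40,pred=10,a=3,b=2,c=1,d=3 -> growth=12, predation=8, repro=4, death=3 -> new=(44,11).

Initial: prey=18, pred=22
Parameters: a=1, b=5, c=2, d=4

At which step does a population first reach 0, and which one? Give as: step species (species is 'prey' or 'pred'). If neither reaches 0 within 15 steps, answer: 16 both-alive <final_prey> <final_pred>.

Step 1: prey: 18+1-19=0; pred: 22+7-8=21
First extinction: prey at step 1

Answer: 1 prey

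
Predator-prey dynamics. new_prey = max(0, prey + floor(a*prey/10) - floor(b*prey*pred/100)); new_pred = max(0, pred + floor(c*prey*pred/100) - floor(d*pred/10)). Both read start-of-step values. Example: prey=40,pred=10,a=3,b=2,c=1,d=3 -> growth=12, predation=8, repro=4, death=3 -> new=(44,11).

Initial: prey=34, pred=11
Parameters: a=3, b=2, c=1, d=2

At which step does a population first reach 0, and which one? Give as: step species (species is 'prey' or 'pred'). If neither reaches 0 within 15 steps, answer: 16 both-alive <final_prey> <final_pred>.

Step 1: prey: 34+10-7=37; pred: 11+3-2=12
Step 2: prey: 37+11-8=40; pred: 12+4-2=14
Step 3: prey: 40+12-11=41; pred: 14+5-2=17
Step 4: prey: 41+12-13=40; pred: 17+6-3=20
Step 5: prey: 40+12-16=36; pred: 20+8-4=24
Step 6: prey: 36+10-17=29; pred: 24+8-4=28
Step 7: prey: 29+8-16=21; pred: 28+8-5=31
Step 8: prey: 21+6-13=14; pred: 31+6-6=31
Step 9: prey: 14+4-8=10; pred: 31+4-6=29
Step 10: prey: 10+3-5=8; pred: 29+2-5=26
Step 11: prey: 8+2-4=6; pred: 26+2-5=23
Step 12: prey: 6+1-2=5; pred: 23+1-4=20
Step 13: prey: 5+1-2=4; pred: 20+1-4=17
Step 14: prey: 4+1-1=4; pred: 17+0-3=14
Step 15: prey: 4+1-1=4; pred: 14+0-2=12
No extinction within 15 steps

Answer: 16 both-alive 4 12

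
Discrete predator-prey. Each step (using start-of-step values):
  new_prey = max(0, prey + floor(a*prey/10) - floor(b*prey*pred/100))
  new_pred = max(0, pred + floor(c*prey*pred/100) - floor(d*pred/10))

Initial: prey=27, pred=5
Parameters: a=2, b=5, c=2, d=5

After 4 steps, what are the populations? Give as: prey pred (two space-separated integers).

Step 1: prey: 27+5-6=26; pred: 5+2-2=5
Step 2: prey: 26+5-6=25; pred: 5+2-2=5
Step 3: prey: 25+5-6=24; pred: 5+2-2=5
Step 4: prey: 24+4-6=22; pred: 5+2-2=5

Answer: 22 5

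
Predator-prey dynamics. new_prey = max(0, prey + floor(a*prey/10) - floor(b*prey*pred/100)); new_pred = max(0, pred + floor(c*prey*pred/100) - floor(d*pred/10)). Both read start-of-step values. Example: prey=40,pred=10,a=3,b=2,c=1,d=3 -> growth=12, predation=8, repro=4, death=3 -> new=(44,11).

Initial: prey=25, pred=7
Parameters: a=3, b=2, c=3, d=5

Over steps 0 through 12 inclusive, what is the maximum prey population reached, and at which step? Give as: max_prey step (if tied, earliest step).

Step 1: prey: 25+7-3=29; pred: 7+5-3=9
Step 2: prey: 29+8-5=32; pred: 9+7-4=12
Step 3: prey: 32+9-7=34; pred: 12+11-6=17
Step 4: prey: 34+10-11=33; pred: 17+17-8=26
Step 5: prey: 33+9-17=25; pred: 26+25-13=38
Step 6: prey: 25+7-19=13; pred: 38+28-19=47
Step 7: prey: 13+3-12=4; pred: 47+18-23=42
Step 8: prey: 4+1-3=2; pred: 42+5-21=26
Step 9: prey: 2+0-1=1; pred: 26+1-13=14
Step 10: prey: 1+0-0=1; pred: 14+0-7=7
Step 11: prey: 1+0-0=1; pred: 7+0-3=4
Step 12: prey: 1+0-0=1; pred: 4+0-2=2
Max prey = 34 at step 3

Answer: 34 3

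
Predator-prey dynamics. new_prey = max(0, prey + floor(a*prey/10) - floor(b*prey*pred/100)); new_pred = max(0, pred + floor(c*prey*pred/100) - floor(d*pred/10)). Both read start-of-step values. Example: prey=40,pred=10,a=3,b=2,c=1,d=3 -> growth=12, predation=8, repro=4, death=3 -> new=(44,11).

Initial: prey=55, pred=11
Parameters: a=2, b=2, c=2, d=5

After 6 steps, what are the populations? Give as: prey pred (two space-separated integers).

Answer: 2 18

Derivation:
Step 1: prey: 55+11-12=54; pred: 11+12-5=18
Step 2: prey: 54+10-19=45; pred: 18+19-9=28
Step 3: prey: 45+9-25=29; pred: 28+25-14=39
Step 4: prey: 29+5-22=12; pred: 39+22-19=42
Step 5: prey: 12+2-10=4; pred: 42+10-21=31
Step 6: prey: 4+0-2=2; pred: 31+2-15=18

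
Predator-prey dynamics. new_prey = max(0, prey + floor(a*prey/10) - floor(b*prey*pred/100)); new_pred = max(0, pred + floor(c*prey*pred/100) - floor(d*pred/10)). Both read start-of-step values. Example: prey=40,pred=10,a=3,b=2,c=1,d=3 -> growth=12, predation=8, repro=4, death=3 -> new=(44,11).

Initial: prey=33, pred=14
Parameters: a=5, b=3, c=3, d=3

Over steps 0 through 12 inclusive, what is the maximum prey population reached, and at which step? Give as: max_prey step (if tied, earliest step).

Step 1: prey: 33+16-13=36; pred: 14+13-4=23
Step 2: prey: 36+18-24=30; pred: 23+24-6=41
Step 3: prey: 30+15-36=9; pred: 41+36-12=65
Step 4: prey: 9+4-17=0; pred: 65+17-19=63
Step 5: prey: 0+0-0=0; pred: 63+0-18=45
Step 6: prey: 0+0-0=0; pred: 45+0-13=32
Step 7: prey: 0+0-0=0; pred: 32+0-9=23
Step 8: prey: 0+0-0=0; pred: 23+0-6=17
Step 9: prey: 0+0-0=0; pred: 17+0-5=12
Step 10: prey: 0+0-0=0; pred: 12+0-3=9
Step 11: prey: 0+0-0=0; pred: 9+0-2=7
Step 12: prey: 0+0-0=0; pred: 7+0-2=5
Max prey = 36 at step 1

Answer: 36 1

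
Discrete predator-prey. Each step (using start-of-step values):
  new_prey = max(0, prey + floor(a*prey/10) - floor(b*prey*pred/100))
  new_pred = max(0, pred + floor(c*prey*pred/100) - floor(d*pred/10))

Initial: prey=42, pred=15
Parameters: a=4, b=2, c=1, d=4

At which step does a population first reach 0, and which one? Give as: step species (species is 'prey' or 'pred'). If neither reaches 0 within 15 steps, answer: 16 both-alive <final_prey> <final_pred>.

Answer: 16 both-alive 14 7

Derivation:
Step 1: prey: 42+16-12=46; pred: 15+6-6=15
Step 2: prey: 46+18-13=51; pred: 15+6-6=15
Step 3: prey: 51+20-15=56; pred: 15+7-6=16
Step 4: prey: 56+22-17=61; pred: 16+8-6=18
Step 5: prey: 61+24-21=64; pred: 18+10-7=21
Step 6: prey: 64+25-26=63; pred: 21+13-8=26
Step 7: prey: 63+25-32=56; pred: 26+16-10=32
Step 8: prey: 56+22-35=43; pred: 32+17-12=37
Step 9: prey: 43+17-31=29; pred: 37+15-14=38
Step 10: prey: 29+11-22=18; pred: 38+11-15=34
Step 11: prey: 18+7-12=13; pred: 34+6-13=27
Step 12: prey: 13+5-7=11; pred: 27+3-10=20
Step 13: prey: 11+4-4=11; pred: 20+2-8=14
Step 14: prey: 11+4-3=12; pred: 14+1-5=10
Step 15: prey: 12+4-2=14; pred: 10+1-4=7
No extinction within 15 steps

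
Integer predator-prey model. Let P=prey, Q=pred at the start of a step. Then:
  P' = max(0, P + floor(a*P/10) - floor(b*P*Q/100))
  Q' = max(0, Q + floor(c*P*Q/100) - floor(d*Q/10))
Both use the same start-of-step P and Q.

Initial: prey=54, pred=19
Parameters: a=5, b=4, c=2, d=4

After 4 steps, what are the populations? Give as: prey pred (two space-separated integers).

Step 1: prey: 54+27-41=40; pred: 19+20-7=32
Step 2: prey: 40+20-51=9; pred: 32+25-12=45
Step 3: prey: 9+4-16=0; pred: 45+8-18=35
Step 4: prey: 0+0-0=0; pred: 35+0-14=21

Answer: 0 21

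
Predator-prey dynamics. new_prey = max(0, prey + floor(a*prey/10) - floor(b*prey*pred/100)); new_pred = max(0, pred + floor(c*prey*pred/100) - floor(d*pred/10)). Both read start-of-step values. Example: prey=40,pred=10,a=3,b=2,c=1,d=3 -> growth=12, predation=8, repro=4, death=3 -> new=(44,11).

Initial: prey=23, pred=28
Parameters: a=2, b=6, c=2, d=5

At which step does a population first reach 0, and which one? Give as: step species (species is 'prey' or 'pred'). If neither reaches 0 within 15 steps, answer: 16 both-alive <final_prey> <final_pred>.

Answer: 1 prey

Derivation:
Step 1: prey: 23+4-38=0; pred: 28+12-14=26
First extinction: prey at step 1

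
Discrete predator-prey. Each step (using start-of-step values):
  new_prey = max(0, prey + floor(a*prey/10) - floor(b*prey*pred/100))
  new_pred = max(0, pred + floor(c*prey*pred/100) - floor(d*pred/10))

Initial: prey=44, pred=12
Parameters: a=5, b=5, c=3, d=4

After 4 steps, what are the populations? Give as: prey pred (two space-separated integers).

Step 1: prey: 44+22-26=40; pred: 12+15-4=23
Step 2: prey: 40+20-46=14; pred: 23+27-9=41
Step 3: prey: 14+7-28=0; pred: 41+17-16=42
Step 4: prey: 0+0-0=0; pred: 42+0-16=26

Answer: 0 26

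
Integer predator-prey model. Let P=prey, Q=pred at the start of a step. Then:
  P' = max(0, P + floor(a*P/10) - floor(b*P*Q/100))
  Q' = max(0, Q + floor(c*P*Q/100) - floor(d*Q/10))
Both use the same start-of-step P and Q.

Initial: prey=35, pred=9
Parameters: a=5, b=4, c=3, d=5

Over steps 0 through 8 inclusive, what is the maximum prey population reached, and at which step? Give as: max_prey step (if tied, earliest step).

Step 1: prey: 35+17-12=40; pred: 9+9-4=14
Step 2: prey: 40+20-22=38; pred: 14+16-7=23
Step 3: prey: 38+19-34=23; pred: 23+26-11=38
Step 4: prey: 23+11-34=0; pred: 38+26-19=45
Step 5: prey: 0+0-0=0; pred: 45+0-22=23
Step 6: prey: 0+0-0=0; pred: 23+0-11=12
Step 7: prey: 0+0-0=0; pred: 12+0-6=6
Step 8: prey: 0+0-0=0; pred: 6+0-3=3
Max prey = 40 at step 1

Answer: 40 1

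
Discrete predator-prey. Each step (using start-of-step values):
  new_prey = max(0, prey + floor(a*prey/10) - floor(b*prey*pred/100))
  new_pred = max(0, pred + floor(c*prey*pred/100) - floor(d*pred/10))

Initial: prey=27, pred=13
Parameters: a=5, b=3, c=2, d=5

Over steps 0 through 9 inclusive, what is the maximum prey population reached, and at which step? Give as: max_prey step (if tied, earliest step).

Answer: 35 3

Derivation:
Step 1: prey: 27+13-10=30; pred: 13+7-6=14
Step 2: prey: 30+15-12=33; pred: 14+8-7=15
Step 3: prey: 33+16-14=35; pred: 15+9-7=17
Step 4: prey: 35+17-17=35; pred: 17+11-8=20
Step 5: prey: 35+17-21=31; pred: 20+14-10=24
Step 6: prey: 31+15-22=24; pred: 24+14-12=26
Step 7: prey: 24+12-18=18; pred: 26+12-13=25
Step 8: prey: 18+9-13=14; pred: 25+9-12=22
Step 9: prey: 14+7-9=12; pred: 22+6-11=17
Max prey = 35 at step 3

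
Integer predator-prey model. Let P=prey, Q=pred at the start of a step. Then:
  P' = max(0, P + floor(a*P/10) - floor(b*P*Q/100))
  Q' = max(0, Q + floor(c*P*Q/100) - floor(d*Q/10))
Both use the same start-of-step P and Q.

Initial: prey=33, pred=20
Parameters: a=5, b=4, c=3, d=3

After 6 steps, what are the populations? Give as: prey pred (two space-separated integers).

Step 1: prey: 33+16-26=23; pred: 20+19-6=33
Step 2: prey: 23+11-30=4; pred: 33+22-9=46
Step 3: prey: 4+2-7=0; pred: 46+5-13=38
Step 4: prey: 0+0-0=0; pred: 38+0-11=27
Step 5: prey: 0+0-0=0; pred: 27+0-8=19
Step 6: prey: 0+0-0=0; pred: 19+0-5=14

Answer: 0 14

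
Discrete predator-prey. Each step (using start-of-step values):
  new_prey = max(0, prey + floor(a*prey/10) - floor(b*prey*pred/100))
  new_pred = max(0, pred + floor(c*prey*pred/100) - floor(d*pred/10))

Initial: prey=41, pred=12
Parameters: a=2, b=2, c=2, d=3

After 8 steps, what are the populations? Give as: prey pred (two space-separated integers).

Answer: 1 15

Derivation:
Step 1: prey: 41+8-9=40; pred: 12+9-3=18
Step 2: prey: 40+8-14=34; pred: 18+14-5=27
Step 3: prey: 34+6-18=22; pred: 27+18-8=37
Step 4: prey: 22+4-16=10; pred: 37+16-11=42
Step 5: prey: 10+2-8=4; pred: 42+8-12=38
Step 6: prey: 4+0-3=1; pred: 38+3-11=30
Step 7: prey: 1+0-0=1; pred: 30+0-9=21
Step 8: prey: 1+0-0=1; pred: 21+0-6=15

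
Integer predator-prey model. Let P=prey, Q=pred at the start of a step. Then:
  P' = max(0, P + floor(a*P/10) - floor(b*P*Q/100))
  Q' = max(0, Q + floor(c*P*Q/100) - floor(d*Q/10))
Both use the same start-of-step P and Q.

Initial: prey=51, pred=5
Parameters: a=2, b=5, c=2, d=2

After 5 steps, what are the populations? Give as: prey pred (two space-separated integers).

Step 1: prey: 51+10-12=49; pred: 5+5-1=9
Step 2: prey: 49+9-22=36; pred: 9+8-1=16
Step 3: prey: 36+7-28=15; pred: 16+11-3=24
Step 4: prey: 15+3-18=0; pred: 24+7-4=27
Step 5: prey: 0+0-0=0; pred: 27+0-5=22

Answer: 0 22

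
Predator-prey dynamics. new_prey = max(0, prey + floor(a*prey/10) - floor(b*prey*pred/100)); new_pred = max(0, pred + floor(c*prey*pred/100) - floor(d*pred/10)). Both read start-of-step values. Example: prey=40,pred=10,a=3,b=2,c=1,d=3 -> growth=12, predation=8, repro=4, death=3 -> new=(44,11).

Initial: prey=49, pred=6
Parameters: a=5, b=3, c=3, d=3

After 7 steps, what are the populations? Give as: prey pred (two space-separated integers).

Step 1: prey: 49+24-8=65; pred: 6+8-1=13
Step 2: prey: 65+32-25=72; pred: 13+25-3=35
Step 3: prey: 72+36-75=33; pred: 35+75-10=100
Step 4: prey: 33+16-99=0; pred: 100+99-30=169
Step 5: prey: 0+0-0=0; pred: 169+0-50=119
Step 6: prey: 0+0-0=0; pred: 119+0-35=84
Step 7: prey: 0+0-0=0; pred: 84+0-25=59

Answer: 0 59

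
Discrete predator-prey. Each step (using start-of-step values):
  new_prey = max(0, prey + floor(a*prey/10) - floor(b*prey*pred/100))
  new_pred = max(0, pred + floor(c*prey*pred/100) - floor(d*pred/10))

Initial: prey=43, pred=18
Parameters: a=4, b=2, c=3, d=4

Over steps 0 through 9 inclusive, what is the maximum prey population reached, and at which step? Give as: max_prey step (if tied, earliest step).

Step 1: prey: 43+17-15=45; pred: 18+23-7=34
Step 2: prey: 45+18-30=33; pred: 34+45-13=66
Step 3: prey: 33+13-43=3; pred: 66+65-26=105
Step 4: prey: 3+1-6=0; pred: 105+9-42=72
Step 5: prey: 0+0-0=0; pred: 72+0-28=44
Step 6: prey: 0+0-0=0; pred: 44+0-17=27
Step 7: prey: 0+0-0=0; pred: 27+0-10=17
Step 8: prey: 0+0-0=0; pred: 17+0-6=11
Step 9: prey: 0+0-0=0; pred: 11+0-4=7
Max prey = 45 at step 1

Answer: 45 1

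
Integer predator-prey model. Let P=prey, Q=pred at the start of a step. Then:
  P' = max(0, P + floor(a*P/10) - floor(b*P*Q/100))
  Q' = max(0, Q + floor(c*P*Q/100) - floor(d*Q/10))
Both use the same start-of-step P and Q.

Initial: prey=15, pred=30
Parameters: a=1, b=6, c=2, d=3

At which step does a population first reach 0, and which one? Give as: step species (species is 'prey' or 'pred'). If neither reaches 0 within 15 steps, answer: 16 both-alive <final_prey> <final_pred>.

Step 1: prey: 15+1-27=0; pred: 30+9-9=30
First extinction: prey at step 1

Answer: 1 prey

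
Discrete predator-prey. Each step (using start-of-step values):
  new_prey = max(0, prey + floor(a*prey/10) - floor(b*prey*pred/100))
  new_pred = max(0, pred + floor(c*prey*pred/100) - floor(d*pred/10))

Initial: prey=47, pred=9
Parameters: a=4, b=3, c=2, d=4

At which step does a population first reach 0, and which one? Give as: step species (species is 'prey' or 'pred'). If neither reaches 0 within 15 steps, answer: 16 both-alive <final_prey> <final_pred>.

Answer: 5 prey

Derivation:
Step 1: prey: 47+18-12=53; pred: 9+8-3=14
Step 2: prey: 53+21-22=52; pred: 14+14-5=23
Step 3: prey: 52+20-35=37; pred: 23+23-9=37
Step 4: prey: 37+14-41=10; pred: 37+27-14=50
Step 5: prey: 10+4-15=0; pred: 50+10-20=40
First extinction: prey at step 5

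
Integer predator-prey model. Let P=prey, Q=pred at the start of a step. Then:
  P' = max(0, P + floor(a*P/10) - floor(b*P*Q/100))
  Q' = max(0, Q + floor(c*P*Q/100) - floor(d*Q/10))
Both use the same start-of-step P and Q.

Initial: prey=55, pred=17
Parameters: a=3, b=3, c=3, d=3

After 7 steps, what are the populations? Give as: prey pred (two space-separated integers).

Answer: 0 17

Derivation:
Step 1: prey: 55+16-28=43; pred: 17+28-5=40
Step 2: prey: 43+12-51=4; pred: 40+51-12=79
Step 3: prey: 4+1-9=0; pred: 79+9-23=65
Step 4: prey: 0+0-0=0; pred: 65+0-19=46
Step 5: prey: 0+0-0=0; pred: 46+0-13=33
Step 6: prey: 0+0-0=0; pred: 33+0-9=24
Step 7: prey: 0+0-0=0; pred: 24+0-7=17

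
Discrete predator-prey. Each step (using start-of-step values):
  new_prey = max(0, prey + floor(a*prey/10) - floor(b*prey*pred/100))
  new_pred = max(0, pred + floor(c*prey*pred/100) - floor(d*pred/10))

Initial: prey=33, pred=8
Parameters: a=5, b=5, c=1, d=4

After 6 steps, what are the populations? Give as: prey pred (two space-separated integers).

Step 1: prey: 33+16-13=36; pred: 8+2-3=7
Step 2: prey: 36+18-12=42; pred: 7+2-2=7
Step 3: prey: 42+21-14=49; pred: 7+2-2=7
Step 4: prey: 49+24-17=56; pred: 7+3-2=8
Step 5: prey: 56+28-22=62; pred: 8+4-3=9
Step 6: prey: 62+31-27=66; pred: 9+5-3=11

Answer: 66 11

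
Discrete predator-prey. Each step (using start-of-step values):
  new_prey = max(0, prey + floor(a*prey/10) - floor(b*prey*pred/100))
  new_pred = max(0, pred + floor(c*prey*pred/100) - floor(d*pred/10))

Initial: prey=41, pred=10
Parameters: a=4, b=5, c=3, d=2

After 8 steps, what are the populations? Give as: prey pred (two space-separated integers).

Step 1: prey: 41+16-20=37; pred: 10+12-2=20
Step 2: prey: 37+14-37=14; pred: 20+22-4=38
Step 3: prey: 14+5-26=0; pred: 38+15-7=46
Step 4: prey: 0+0-0=0; pred: 46+0-9=37
Step 5: prey: 0+0-0=0; pred: 37+0-7=30
Step 6: prey: 0+0-0=0; pred: 30+0-6=24
Step 7: prey: 0+0-0=0; pred: 24+0-4=20
Step 8: prey: 0+0-0=0; pred: 20+0-4=16

Answer: 0 16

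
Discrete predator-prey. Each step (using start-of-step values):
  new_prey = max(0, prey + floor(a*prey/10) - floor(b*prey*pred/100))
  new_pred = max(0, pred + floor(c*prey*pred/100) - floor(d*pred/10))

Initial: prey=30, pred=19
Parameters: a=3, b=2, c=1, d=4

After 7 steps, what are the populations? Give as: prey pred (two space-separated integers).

Step 1: prey: 30+9-11=28; pred: 19+5-7=17
Step 2: prey: 28+8-9=27; pred: 17+4-6=15
Step 3: prey: 27+8-8=27; pred: 15+4-6=13
Step 4: prey: 27+8-7=28; pred: 13+3-5=11
Step 5: prey: 28+8-6=30; pred: 11+3-4=10
Step 6: prey: 30+9-6=33; pred: 10+3-4=9
Step 7: prey: 33+9-5=37; pred: 9+2-3=8

Answer: 37 8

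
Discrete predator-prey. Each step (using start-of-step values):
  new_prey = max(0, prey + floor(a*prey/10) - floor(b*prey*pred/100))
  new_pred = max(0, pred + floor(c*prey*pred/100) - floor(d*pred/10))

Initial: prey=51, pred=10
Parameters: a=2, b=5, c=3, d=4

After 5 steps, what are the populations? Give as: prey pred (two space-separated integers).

Step 1: prey: 51+10-25=36; pred: 10+15-4=21
Step 2: prey: 36+7-37=6; pred: 21+22-8=35
Step 3: prey: 6+1-10=0; pred: 35+6-14=27
Step 4: prey: 0+0-0=0; pred: 27+0-10=17
Step 5: prey: 0+0-0=0; pred: 17+0-6=11

Answer: 0 11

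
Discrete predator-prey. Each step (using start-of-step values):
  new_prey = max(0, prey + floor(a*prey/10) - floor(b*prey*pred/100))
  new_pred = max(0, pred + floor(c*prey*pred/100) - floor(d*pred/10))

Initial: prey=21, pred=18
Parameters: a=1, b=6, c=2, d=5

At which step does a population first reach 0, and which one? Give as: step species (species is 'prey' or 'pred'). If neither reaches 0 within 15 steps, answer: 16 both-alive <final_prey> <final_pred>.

Answer: 16 both-alive 1 1

Derivation:
Step 1: prey: 21+2-22=1; pred: 18+7-9=16
Step 2: prey: 1+0-0=1; pred: 16+0-8=8
Step 3: prey: 1+0-0=1; pred: 8+0-4=4
Step 4: prey: 1+0-0=1; pred: 4+0-2=2
Step 5: prey: 1+0-0=1; pred: 2+0-1=1
Step 6: prey: 1+0-0=1; pred: 1+0-0=1
Steps 7-15: state stable at prey=1, pred=1 (no change)
No extinction within 15 steps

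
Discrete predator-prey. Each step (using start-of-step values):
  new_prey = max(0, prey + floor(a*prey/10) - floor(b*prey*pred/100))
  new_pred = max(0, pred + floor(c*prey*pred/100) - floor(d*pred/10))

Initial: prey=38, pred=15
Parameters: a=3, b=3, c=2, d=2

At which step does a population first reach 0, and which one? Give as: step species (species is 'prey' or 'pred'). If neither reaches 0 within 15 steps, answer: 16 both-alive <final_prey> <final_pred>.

Answer: 4 prey

Derivation:
Step 1: prey: 38+11-17=32; pred: 15+11-3=23
Step 2: prey: 32+9-22=19; pred: 23+14-4=33
Step 3: prey: 19+5-18=6; pred: 33+12-6=39
Step 4: prey: 6+1-7=0; pred: 39+4-7=36
First extinction: prey at step 4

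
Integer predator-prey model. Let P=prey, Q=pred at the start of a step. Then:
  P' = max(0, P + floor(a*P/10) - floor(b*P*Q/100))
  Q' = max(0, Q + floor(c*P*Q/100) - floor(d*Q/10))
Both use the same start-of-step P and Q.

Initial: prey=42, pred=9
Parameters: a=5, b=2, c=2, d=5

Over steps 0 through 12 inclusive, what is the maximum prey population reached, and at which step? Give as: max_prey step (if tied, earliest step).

Answer: 80 3

Derivation:
Step 1: prey: 42+21-7=56; pred: 9+7-4=12
Step 2: prey: 56+28-13=71; pred: 12+13-6=19
Step 3: prey: 71+35-26=80; pred: 19+26-9=36
Step 4: prey: 80+40-57=63; pred: 36+57-18=75
Step 5: prey: 63+31-94=0; pred: 75+94-37=132
Step 6: prey: 0+0-0=0; pred: 132+0-66=66
Step 7: prey: 0+0-0=0; pred: 66+0-33=33
Step 8: prey: 0+0-0=0; pred: 33+0-16=17
Step 9: prey: 0+0-0=0; pred: 17+0-8=9
Step 10: prey: 0+0-0=0; pred: 9+0-4=5
Step 11: prey: 0+0-0=0; pred: 5+0-2=3
Step 12: prey: 0+0-0=0; pred: 3+0-1=2
Max prey = 80 at step 3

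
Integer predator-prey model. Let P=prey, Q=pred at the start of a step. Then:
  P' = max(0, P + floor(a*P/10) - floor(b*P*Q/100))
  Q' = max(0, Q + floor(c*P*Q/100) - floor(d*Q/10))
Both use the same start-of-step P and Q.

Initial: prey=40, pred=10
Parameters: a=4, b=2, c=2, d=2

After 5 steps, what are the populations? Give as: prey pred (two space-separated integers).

Step 1: prey: 40+16-8=48; pred: 10+8-2=16
Step 2: prey: 48+19-15=52; pred: 16+15-3=28
Step 3: prey: 52+20-29=43; pred: 28+29-5=52
Step 4: prey: 43+17-44=16; pred: 52+44-10=86
Step 5: prey: 16+6-27=0; pred: 86+27-17=96

Answer: 0 96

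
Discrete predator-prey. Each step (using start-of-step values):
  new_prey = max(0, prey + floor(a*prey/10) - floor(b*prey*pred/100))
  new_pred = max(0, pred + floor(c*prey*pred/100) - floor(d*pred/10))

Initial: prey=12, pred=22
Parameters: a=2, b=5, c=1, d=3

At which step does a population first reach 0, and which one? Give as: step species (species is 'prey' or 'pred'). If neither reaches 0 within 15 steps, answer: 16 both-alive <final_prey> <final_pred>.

Step 1: prey: 12+2-13=1; pred: 22+2-6=18
Step 2: prey: 1+0-0=1; pred: 18+0-5=13
Step 3: prey: 1+0-0=1; pred: 13+0-3=10
Step 4: prey: 1+0-0=1; pred: 10+0-3=7
Step 5: prey: 1+0-0=1; pred: 7+0-2=5
Step 6: prey: 1+0-0=1; pred: 5+0-1=4
Step 7: prey: 1+0-0=1; pred: 4+0-1=3
Step 8: prey: 1+0-0=1; pred: 3+0-0=3
Steps 9-15: state stable at prey=1, pred=3 (no change)
No extinction within 15 steps

Answer: 16 both-alive 1 3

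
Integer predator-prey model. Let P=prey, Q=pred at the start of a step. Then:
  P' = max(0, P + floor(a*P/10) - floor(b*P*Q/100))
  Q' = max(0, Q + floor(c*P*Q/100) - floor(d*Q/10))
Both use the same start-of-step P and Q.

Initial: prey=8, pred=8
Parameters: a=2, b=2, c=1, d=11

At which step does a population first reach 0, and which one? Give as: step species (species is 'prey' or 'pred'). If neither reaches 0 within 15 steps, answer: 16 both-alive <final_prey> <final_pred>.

Answer: 1 pred

Derivation:
Step 1: prey: 8+1-1=8; pred: 8+0-8=0
First extinction: pred at step 1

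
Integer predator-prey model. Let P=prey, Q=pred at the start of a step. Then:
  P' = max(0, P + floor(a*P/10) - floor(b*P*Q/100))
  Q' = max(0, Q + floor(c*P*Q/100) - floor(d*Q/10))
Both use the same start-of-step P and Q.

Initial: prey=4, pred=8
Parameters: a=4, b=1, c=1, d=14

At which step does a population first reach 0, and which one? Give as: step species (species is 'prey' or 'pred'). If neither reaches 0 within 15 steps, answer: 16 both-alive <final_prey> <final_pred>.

Step 1: prey: 4+1-0=5; pred: 8+0-11=0
First extinction: pred at step 1

Answer: 1 pred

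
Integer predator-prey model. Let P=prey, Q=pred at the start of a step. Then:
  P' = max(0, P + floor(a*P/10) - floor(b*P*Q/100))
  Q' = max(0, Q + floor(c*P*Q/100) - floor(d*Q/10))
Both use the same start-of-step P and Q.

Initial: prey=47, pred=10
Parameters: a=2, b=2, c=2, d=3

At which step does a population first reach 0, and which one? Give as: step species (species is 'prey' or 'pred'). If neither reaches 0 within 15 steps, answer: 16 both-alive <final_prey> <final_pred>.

Step 1: prey: 47+9-9=47; pred: 10+9-3=16
Step 2: prey: 47+9-15=41; pred: 16+15-4=27
Step 3: prey: 41+8-22=27; pred: 27+22-8=41
Step 4: prey: 27+5-22=10; pred: 41+22-12=51
Step 5: prey: 10+2-10=2; pred: 51+10-15=46
Step 6: prey: 2+0-1=1; pred: 46+1-13=34
Step 7: prey: 1+0-0=1; pred: 34+0-10=24
Step 8: prey: 1+0-0=1; pred: 24+0-7=17
Step 9: prey: 1+0-0=1; pred: 17+0-5=12
Step 10: prey: 1+0-0=1; pred: 12+0-3=9
Step 11: prey: 1+0-0=1; pred: 9+0-2=7
Step 12: prey: 1+0-0=1; pred: 7+0-2=5
Step 13: prey: 1+0-0=1; pred: 5+0-1=4
Step 14: prey: 1+0-0=1; pred: 4+0-1=3
Step 15: prey: 1+0-0=1; pred: 3+0-0=3
No extinction within 15 steps

Answer: 16 both-alive 1 3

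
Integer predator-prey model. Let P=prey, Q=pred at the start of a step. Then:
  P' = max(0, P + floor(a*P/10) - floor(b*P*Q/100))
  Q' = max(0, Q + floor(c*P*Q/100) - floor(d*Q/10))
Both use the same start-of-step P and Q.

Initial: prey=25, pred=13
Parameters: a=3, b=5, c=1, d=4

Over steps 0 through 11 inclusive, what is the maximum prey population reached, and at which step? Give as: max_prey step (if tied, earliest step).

Step 1: prey: 25+7-16=16; pred: 13+3-5=11
Step 2: prey: 16+4-8=12; pred: 11+1-4=8
Step 3: prey: 12+3-4=11; pred: 8+0-3=5
Step 4: prey: 11+3-2=12; pred: 5+0-2=3
Step 5: prey: 12+3-1=14; pred: 3+0-1=2
Step 6: prey: 14+4-1=17; pred: 2+0-0=2
Step 7: prey: 17+5-1=21; pred: 2+0-0=2
Step 8: prey: 21+6-2=25; pred: 2+0-0=2
Step 9: prey: 25+7-2=30; pred: 2+0-0=2
Step 10: prey: 30+9-3=36; pred: 2+0-0=2
Step 11: prey: 36+10-3=43; pred: 2+0-0=2
Max prey = 43 at step 11

Answer: 43 11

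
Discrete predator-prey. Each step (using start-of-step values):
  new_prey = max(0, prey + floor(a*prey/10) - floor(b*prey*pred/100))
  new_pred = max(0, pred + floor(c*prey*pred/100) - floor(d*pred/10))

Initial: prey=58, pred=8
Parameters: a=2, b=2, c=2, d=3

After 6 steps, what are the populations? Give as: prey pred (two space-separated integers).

Answer: 0 40

Derivation:
Step 1: prey: 58+11-9=60; pred: 8+9-2=15
Step 2: prey: 60+12-18=54; pred: 15+18-4=29
Step 3: prey: 54+10-31=33; pred: 29+31-8=52
Step 4: prey: 33+6-34=5; pred: 52+34-15=71
Step 5: prey: 5+1-7=0; pred: 71+7-21=57
Step 6: prey: 0+0-0=0; pred: 57+0-17=40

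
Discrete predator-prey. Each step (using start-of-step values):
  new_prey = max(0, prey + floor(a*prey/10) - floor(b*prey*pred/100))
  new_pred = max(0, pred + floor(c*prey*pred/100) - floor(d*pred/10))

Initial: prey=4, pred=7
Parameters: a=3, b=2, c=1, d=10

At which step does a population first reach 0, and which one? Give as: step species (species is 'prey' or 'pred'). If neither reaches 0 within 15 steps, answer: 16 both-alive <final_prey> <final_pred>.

Answer: 1 pred

Derivation:
Step 1: prey: 4+1-0=5; pred: 7+0-7=0
First extinction: pred at step 1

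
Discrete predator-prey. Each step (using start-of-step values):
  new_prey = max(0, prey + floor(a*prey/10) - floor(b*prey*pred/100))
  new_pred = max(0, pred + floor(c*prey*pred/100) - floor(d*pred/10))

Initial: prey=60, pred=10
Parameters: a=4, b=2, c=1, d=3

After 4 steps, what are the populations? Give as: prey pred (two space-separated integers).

Step 1: prey: 60+24-12=72; pred: 10+6-3=13
Step 2: prey: 72+28-18=82; pred: 13+9-3=19
Step 3: prey: 82+32-31=83; pred: 19+15-5=29
Step 4: prey: 83+33-48=68; pred: 29+24-8=45

Answer: 68 45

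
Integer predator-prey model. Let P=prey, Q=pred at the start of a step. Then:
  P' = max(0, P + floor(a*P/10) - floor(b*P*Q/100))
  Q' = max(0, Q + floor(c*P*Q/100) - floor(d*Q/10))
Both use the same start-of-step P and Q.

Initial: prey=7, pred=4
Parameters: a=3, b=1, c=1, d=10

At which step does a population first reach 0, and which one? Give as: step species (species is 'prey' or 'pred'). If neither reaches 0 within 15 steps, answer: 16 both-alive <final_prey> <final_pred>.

Step 1: prey: 7+2-0=9; pred: 4+0-4=0
First extinction: pred at step 1

Answer: 1 pred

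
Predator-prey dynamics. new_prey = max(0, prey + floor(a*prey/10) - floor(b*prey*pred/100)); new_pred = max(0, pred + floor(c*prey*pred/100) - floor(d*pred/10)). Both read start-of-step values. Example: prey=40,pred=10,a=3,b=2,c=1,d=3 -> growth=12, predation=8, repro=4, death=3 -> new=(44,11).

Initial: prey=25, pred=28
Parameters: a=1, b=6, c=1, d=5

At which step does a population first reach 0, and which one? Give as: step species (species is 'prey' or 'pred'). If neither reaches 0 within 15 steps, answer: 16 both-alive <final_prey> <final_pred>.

Answer: 1 prey

Derivation:
Step 1: prey: 25+2-42=0; pred: 28+7-14=21
First extinction: prey at step 1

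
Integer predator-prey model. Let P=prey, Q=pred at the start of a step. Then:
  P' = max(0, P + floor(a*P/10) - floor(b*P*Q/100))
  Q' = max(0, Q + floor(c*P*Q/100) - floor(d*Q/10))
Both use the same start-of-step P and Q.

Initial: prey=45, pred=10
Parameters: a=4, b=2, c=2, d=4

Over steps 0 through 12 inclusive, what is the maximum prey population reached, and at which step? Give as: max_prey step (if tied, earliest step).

Answer: 59 2

Derivation:
Step 1: prey: 45+18-9=54; pred: 10+9-4=15
Step 2: prey: 54+21-16=59; pred: 15+16-6=25
Step 3: prey: 59+23-29=53; pred: 25+29-10=44
Step 4: prey: 53+21-46=28; pred: 44+46-17=73
Step 5: prey: 28+11-40=0; pred: 73+40-29=84
Step 6: prey: 0+0-0=0; pred: 84+0-33=51
Step 7: prey: 0+0-0=0; pred: 51+0-20=31
Step 8: prey: 0+0-0=0; pred: 31+0-12=19
Step 9: prey: 0+0-0=0; pred: 19+0-7=12
Step 10: prey: 0+0-0=0; pred: 12+0-4=8
Step 11: prey: 0+0-0=0; pred: 8+0-3=5
Step 12: prey: 0+0-0=0; pred: 5+0-2=3
Max prey = 59 at step 2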